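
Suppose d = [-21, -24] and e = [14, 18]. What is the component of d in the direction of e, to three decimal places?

-31.837

d · e = (-21)·14 + (-24)·18 = -294 - 432 = -726
|e| = √(196 + 324) = √520 ≈ 22.8035
comp_e d = -726 / √520 ≈ -31.837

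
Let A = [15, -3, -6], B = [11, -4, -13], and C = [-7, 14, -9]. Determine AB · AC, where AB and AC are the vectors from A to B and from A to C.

AB = B − A = (-4, -1, -7)
AC = C − A = (-22, 17, -3)
AB · AC = (-4)·(-22) + (-1)·17 + (-7)·(-3) = 88 - 17 + 21 = 92

92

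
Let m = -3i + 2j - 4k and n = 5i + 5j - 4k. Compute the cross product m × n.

(12, -32, -25)

i: 2·(-4) - (-4)·5 = -8 - (-20) = 12
j: (-4)·5 - (-3)·(-4) = -20 - 12 = -32
k: (-3)·5 - 2·5 = -15 - 10 = -25
m × n = (12, -32, -25)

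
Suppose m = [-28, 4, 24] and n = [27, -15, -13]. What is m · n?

m · n = (-28)·27 + 4·(-15) + 24·(-13) = -756 - 60 - 312 = -1128

-1128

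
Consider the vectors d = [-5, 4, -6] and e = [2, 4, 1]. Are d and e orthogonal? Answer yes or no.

yes

d · e = (-5)·2 + 4·4 + (-6)·1 = -10 + 16 - 6 = 0
Zero, so the vectors are orthogonal.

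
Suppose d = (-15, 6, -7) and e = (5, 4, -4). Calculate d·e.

d · e = (-15)·5 + 6·4 + (-7)·(-4) = -75 + 24 + 28 = -23

-23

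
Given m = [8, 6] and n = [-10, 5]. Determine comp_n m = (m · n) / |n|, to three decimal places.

-4.472

m · n = 8·(-10) + 6·5 = -80 + 30 = -50
|n| = √(100 + 25) = √125 ≈ 11.1803
comp_n m = -50 / √125 ≈ -4.472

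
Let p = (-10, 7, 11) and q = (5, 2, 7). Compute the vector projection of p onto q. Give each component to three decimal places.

p · q = (-10)·5 + 7·2 + 11·7 = -50 + 14 + 77 = 41
|q|² = 25 + 4 + 49 = 78
proj_q p = (41/78) · (5, 2, 7) ≈ (2.628, 1.051, 3.679)

(2.628, 1.051, 3.679)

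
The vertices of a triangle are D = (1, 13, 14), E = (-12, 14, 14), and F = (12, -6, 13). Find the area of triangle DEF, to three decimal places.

118.180

DE = (-13, 1, 0),  DF = (11, -19, -1)
i: 1·(-1) - 0·(-19) = -1 - 0 = -1
j: 0·11 - (-13)·(-1) = 0 - 13 = -13
k: (-13)·(-19) - 1·11 = 247 - 11 = 236
DE × DF = (-1, -13, 236)
|DE × DF| = √55866 ≈ 236.3599
area = ½ · 236.3599 ≈ 118.180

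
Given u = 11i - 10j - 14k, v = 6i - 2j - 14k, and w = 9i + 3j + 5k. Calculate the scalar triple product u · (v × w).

1408

v × w:
i: (-2)·5 - (-14)·3 = -10 - (-42) = 32
j: (-14)·9 - 6·5 = -126 - 30 = -156
k: 6·3 - (-2)·9 = 18 - (-18) = 36
v × w = (32, -156, 36)
u · (v × w) = 11·32 + (-10)·(-156) + (-14)·36 = 352 + 1560 - 504 = 1408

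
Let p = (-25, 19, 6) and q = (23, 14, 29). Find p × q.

(467, 863, -787)

i: 19·29 - 6·14 = 551 - 84 = 467
j: 6·23 - (-25)·29 = 138 - (-725) = 863
k: (-25)·14 - 19·23 = -350 - 437 = -787
p × q = (467, 863, -787)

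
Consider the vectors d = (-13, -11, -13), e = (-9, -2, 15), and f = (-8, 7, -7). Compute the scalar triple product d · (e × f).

e × f:
i: (-2)·(-7) - 15·7 = 14 - 105 = -91
j: 15·(-8) - (-9)·(-7) = -120 - 63 = -183
k: (-9)·7 - (-2)·(-8) = -63 - 16 = -79
e × f = (-91, -183, -79)
d · (e × f) = (-13)·(-91) + (-11)·(-183) + (-13)·(-79) = 1183 + 2013 + 1027 = 4223

4223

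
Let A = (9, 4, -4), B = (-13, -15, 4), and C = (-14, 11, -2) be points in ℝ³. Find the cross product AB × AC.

AB = (-22, -19, 8)
AC = (-23, 7, 2)
i: (-19)·2 - 8·7 = -38 - 56 = -94
j: 8·(-23) - (-22)·2 = -184 - (-44) = -140
k: (-22)·7 - (-19)·(-23) = -154 - 437 = -591
AB × AC = (-94, -140, -591)

(-94, -140, -591)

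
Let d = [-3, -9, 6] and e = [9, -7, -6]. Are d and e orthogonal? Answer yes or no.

d · e = (-3)·9 + (-9)·(-7) + 6·(-6) = -27 + 63 - 36 = 0
Zero, so the vectors are orthogonal.

yes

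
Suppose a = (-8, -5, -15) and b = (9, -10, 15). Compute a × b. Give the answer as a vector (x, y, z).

i: (-5)·15 - (-15)·(-10) = -75 - 150 = -225
j: (-15)·9 - (-8)·15 = -135 - (-120) = -15
k: (-8)·(-10) - (-5)·9 = 80 - (-45) = 125
a × b = (-225, -15, 125)

(-225, -15, 125)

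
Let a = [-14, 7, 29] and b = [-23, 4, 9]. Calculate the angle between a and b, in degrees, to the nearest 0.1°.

a · b = (-14)·(-23) + 7·4 + 29·9 = 322 + 28 + 261 = 611
|a|² = 196 + 49 + 841 = 1086,  |a| = √1086 ≈ 32.954514
|b|² = 529 + 16 + 81 = 626,  |b| = √626 ≈ 25.019992
cos θ = 611 / (32.954514 · 25.019992) ≈ 0.74104
θ = arccos(0.74104) ≈ 42.2°

42.2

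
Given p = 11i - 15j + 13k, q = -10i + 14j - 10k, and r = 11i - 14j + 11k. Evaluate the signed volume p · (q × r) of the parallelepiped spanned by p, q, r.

-28

q × r:
i: 14·11 - (-10)·(-14) = 154 - 140 = 14
j: (-10)·11 - (-10)·11 = -110 - (-110) = 0
k: (-10)·(-14) - 14·11 = 140 - 154 = -14
q × r = (14, 0, -14)
p · (q × r) = 11·14 + (-15)·0 + 13·(-14) = 154 + 0 - 182 = -28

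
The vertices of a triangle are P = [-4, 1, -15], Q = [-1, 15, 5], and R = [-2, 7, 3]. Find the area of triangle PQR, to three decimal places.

66.558

PQ = (3, 14, 20),  PR = (2, 6, 18)
i: 14·18 - 20·6 = 252 - 120 = 132
j: 20·2 - 3·18 = 40 - 54 = -14
k: 3·6 - 14·2 = 18 - 28 = -10
PQ × PR = (132, -14, -10)
|PQ × PR| = √17720 ≈ 133.1165
area = ½ · 133.1165 ≈ 66.558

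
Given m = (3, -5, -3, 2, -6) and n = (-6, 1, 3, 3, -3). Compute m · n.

m · n = 3·(-6) + (-5)·1 + (-3)·3 + 2·3 + (-6)·(-3) = -18 - 5 - 9 + 6 + 18 = -8

-8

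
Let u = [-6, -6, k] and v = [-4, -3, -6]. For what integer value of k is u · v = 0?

7

u · v = (-6)·(-4) + (-6)·(-3) + k·(-6) = 42 - 6k
Set equal to 0: -6k = -42, so k = 7.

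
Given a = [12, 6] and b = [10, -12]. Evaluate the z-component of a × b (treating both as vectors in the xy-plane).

-204

12·(-12) - 6·10 = -144 - 60 = -204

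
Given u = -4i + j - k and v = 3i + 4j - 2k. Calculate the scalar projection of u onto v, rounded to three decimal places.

u · v = (-4)·3 + 1·4 + (-1)·(-2) = -12 + 4 + 2 = -6
|v| = √(9 + 16 + 4) = √29 ≈ 5.3852
comp_v u = -6 / √29 ≈ -1.114

-1.114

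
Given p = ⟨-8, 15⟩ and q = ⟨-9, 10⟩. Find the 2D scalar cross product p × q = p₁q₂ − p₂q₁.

55

(-8)·10 - 15·(-9) = -80 - (-135) = 55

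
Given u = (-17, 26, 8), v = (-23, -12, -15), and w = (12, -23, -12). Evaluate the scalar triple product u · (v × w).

v × w:
i: (-12)·(-12) - (-15)·(-23) = 144 - 345 = -201
j: (-15)·12 - (-23)·(-12) = -180 - 276 = -456
k: (-23)·(-23) - (-12)·12 = 529 - (-144) = 673
v × w = (-201, -456, 673)
u · (v × w) = (-17)·(-201) + 26·(-456) + 8·673 = 3417 - 11856 + 5384 = -3055

-3055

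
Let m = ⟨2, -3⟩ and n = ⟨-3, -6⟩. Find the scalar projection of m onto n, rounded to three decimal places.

m · n = 2·(-3) + (-3)·(-6) = -6 + 18 = 12
|n| = √(9 + 36) = √45 ≈ 6.7082
comp_n m = 12 / √45 ≈ 1.789

1.789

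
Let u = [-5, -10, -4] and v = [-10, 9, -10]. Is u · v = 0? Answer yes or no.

u · v = (-5)·(-10) + (-10)·9 + (-4)·(-10) = 50 - 90 + 40 = 0
Zero, so the vectors are orthogonal.

yes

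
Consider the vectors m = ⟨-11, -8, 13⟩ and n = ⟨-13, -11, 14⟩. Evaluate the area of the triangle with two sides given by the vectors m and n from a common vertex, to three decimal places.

19.203

i: (-8)·14 - 13·(-11) = -112 - (-143) = 31
j: 13·(-13) - (-11)·14 = -169 - (-154) = -15
k: (-11)·(-11) - (-8)·(-13) = 121 - 104 = 17
m × n = (31, -15, 17)
|m × n| = √(31² + (-15)² + 17²) = √1475 ≈ 38.4057
area = ½ · 38.4057 ≈ 19.203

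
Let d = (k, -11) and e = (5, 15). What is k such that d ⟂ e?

d · e = k·5 + (-11)·15 = -165 + 5k
Set equal to 0: 5k = 165, so k = 33.

33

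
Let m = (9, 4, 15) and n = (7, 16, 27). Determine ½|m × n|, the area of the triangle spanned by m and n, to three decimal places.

111.718

i: 4·27 - 15·16 = 108 - 240 = -132
j: 15·7 - 9·27 = 105 - 243 = -138
k: 9·16 - 4·7 = 144 - 28 = 116
m × n = (-132, -138, 116)
|m × n| = √((-132)² + (-138)² + 116²) = √49924 ≈ 223.4368
area = ½ · 223.4368 ≈ 111.718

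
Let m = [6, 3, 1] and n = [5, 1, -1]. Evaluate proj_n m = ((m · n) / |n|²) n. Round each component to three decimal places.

(5.926, 1.185, -1.185)

m · n = 6·5 + 3·1 + 1·(-1) = 30 + 3 - 1 = 32
|n|² = 25 + 1 + 1 = 27
proj_n m = (32/27) · (5, 1, -1) ≈ (5.926, 1.185, -1.185)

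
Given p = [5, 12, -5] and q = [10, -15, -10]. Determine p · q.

-80

p · q = 5·10 + 12·(-15) + (-5)·(-10) = 50 - 180 + 50 = -80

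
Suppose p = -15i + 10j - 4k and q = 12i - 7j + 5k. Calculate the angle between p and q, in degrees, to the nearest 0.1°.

172.0

p · q = (-15)·12 + 10·(-7) + (-4)·5 = -180 - 70 - 20 = -270
|p|² = 225 + 100 + 16 = 341,  |p| = √341 ≈ 18.466185
|q|² = 144 + 49 + 25 = 218,  |q| = √218 ≈ 14.764823
cos θ = -270 / (18.466185 · 14.764823) ≈ -0.99028
θ = arccos(-0.99028) ≈ 172.0°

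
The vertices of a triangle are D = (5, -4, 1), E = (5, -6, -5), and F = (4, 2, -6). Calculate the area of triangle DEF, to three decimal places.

25.199

DE = (0, -2, -6),  DF = (-1, 6, -7)
i: (-2)·(-7) - (-6)·6 = 14 - (-36) = 50
j: (-6)·(-1) - 0·(-7) = 6 - 0 = 6
k: 0·6 - (-2)·(-1) = 0 - 2 = -2
DE × DF = (50, 6, -2)
|DE × DF| = √2540 ≈ 50.3984
area = ½ · 50.3984 ≈ 25.199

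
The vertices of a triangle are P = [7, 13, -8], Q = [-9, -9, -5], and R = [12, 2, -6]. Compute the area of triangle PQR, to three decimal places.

145.022

PQ = (-16, -22, 3),  PR = (5, -11, 2)
i: (-22)·2 - 3·(-11) = -44 - (-33) = -11
j: 3·5 - (-16)·2 = 15 - (-32) = 47
k: (-16)·(-11) - (-22)·5 = 176 - (-110) = 286
PQ × PR = (-11, 47, 286)
|PQ × PR| = √84126 ≈ 290.0448
area = ½ · 290.0448 ≈ 145.022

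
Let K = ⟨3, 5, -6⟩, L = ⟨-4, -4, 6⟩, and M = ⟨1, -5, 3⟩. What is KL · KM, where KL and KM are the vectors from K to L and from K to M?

KL = L − K = (-7, -9, 12)
KM = M − K = (-2, -10, 9)
KL · KM = (-7)·(-2) + (-9)·(-10) + 12·9 = 14 + 90 + 108 = 212

212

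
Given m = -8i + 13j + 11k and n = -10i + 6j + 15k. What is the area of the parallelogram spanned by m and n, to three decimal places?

i: 13·15 - 11·6 = 195 - 66 = 129
j: 11·(-10) - (-8)·15 = -110 - (-120) = 10
k: (-8)·6 - 13·(-10) = -48 - (-130) = 82
m × n = (129, 10, 82)
|m × n| = √(129² + 10² + 82²) = √23465 ≈ 153.1829

153.183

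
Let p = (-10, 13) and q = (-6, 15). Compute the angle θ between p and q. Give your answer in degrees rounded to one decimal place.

p · q = (-10)·(-6) + 13·15 = 60 + 195 = 255
|p|² = 100 + 169 = 269,  |p| = √269 ≈ 16.401219
|q|² = 36 + 225 = 261,  |q| = √261 ≈ 16.155494
cos θ = 255 / (16.401219 · 16.155494) ≈ 0.96237
θ = arccos(0.96237) ≈ 15.8°

15.8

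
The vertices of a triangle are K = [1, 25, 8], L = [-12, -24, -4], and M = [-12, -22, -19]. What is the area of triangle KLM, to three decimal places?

392.040

KL = (-13, -49, -12),  KM = (-13, -47, -27)
i: (-49)·(-27) - (-12)·(-47) = 1323 - 564 = 759
j: (-12)·(-13) - (-13)·(-27) = 156 - 351 = -195
k: (-13)·(-47) - (-49)·(-13) = 611 - 637 = -26
KL × KM = (759, -195, -26)
|KL × KM| = √614782 ≈ 784.0804
area = ½ · 784.0804 ≈ 392.040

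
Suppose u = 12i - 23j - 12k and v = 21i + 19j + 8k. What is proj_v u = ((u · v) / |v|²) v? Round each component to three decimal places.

(-6.814, -6.165, -2.596)

u · v = 12·21 + (-23)·19 + (-12)·8 = 252 - 437 - 96 = -281
|v|² = 441 + 361 + 64 = 866
proj_v u = (-281/866) · (21, 19, 8) ≈ (-6.814, -6.165, -2.596)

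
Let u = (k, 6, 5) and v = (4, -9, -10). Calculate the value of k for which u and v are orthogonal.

26

u · v = k·4 + 6·(-9) + 5·(-10) = -104 + 4k
Set equal to 0: 4k = 104, so k = 26.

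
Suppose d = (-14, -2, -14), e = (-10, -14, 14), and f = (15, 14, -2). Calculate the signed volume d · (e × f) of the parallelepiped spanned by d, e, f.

992

e × f:
i: (-14)·(-2) - 14·14 = 28 - 196 = -168
j: 14·15 - (-10)·(-2) = 210 - 20 = 190
k: (-10)·14 - (-14)·15 = -140 - (-210) = 70
e × f = (-168, 190, 70)
d · (e × f) = (-14)·(-168) + (-2)·190 + (-14)·70 = 2352 - 380 - 980 = 992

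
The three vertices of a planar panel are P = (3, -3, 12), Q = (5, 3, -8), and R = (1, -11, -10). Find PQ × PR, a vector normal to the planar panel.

(-292, 84, -4)

PQ = (2, 6, -20)
PR = (-2, -8, -22)
i: 6·(-22) - (-20)·(-8) = -132 - 160 = -292
j: (-20)·(-2) - 2·(-22) = 40 - (-44) = 84
k: 2·(-8) - 6·(-2) = -16 - (-12) = -4
PQ × PR = (-292, 84, -4)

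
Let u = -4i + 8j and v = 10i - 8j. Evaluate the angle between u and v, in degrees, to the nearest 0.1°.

u · v = (-4)·10 + 8·(-8) = -40 - 64 = -104
|u|² = 16 + 64 = 80,  |u| = √80 ≈ 8.944272
|v|² = 100 + 64 = 164,  |v| = √164 ≈ 12.806248
cos θ = -104 / (8.944272 · 12.806248) ≈ -0.90796
θ = arccos(-0.90796) ≈ 155.2°

155.2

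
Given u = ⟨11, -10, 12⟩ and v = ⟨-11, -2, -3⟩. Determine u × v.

(54, -99, -132)

i: (-10)·(-3) - 12·(-2) = 30 - (-24) = 54
j: 12·(-11) - 11·(-3) = -132 - (-33) = -99
k: 11·(-2) - (-10)·(-11) = -22 - 110 = -132
u × v = (54, -99, -132)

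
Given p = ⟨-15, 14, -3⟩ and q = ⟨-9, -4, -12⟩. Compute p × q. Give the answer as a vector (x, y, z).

i: 14·(-12) - (-3)·(-4) = -168 - 12 = -180
j: (-3)·(-9) - (-15)·(-12) = 27 - 180 = -153
k: (-15)·(-4) - 14·(-9) = 60 - (-126) = 186
p × q = (-180, -153, 186)

(-180, -153, 186)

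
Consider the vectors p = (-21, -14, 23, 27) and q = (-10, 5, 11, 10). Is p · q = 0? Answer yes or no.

p · q = (-21)·(-10) + (-14)·5 + 23·11 + 27·10 = 210 - 70 + 253 + 270 = 663
Nonzero, so the vectors are not orthogonal.

no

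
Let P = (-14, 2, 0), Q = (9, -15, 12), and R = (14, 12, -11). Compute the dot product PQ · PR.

PQ = Q − P = (23, -17, 12)
PR = R − P = (28, 10, -11)
PQ · PR = 23·28 + (-17)·10 + 12·(-11) = 644 - 170 - 132 = 342

342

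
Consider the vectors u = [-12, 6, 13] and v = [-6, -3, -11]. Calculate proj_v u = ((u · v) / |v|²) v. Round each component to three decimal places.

(3.217, 1.608, 5.898)

u · v = (-12)·(-6) + 6·(-3) + 13·(-11) = 72 - 18 - 143 = -89
|v|² = 36 + 9 + 121 = 166
proj_v u = (-89/166) · (-6, -3, -11) ≈ (3.217, 1.608, 5.898)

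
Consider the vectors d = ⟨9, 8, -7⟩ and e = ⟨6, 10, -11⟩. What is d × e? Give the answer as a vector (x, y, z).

(-18, 57, 42)

i: 8·(-11) - (-7)·10 = -88 - (-70) = -18
j: (-7)·6 - 9·(-11) = -42 - (-99) = 57
k: 9·10 - 8·6 = 90 - 48 = 42
d × e = (-18, 57, 42)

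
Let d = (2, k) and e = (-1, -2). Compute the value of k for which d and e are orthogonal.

d · e = 2·(-1) + k·(-2) = -2 - 2k
Set equal to 0: -2k = 2, so k = -1.

-1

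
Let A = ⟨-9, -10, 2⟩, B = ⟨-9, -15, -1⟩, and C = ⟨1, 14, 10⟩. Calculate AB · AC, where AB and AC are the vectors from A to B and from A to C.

-144

AB = B − A = (0, -5, -3)
AC = C − A = (10, 24, 8)
AB · AC = 0·10 + (-5)·24 + (-3)·8 = 0 - 120 - 24 = -144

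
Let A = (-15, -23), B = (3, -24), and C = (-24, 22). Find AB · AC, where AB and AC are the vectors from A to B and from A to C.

-207

AB = B − A = (18, -1)
AC = C − A = (-9, 45)
AB · AC = 18·(-9) + (-1)·45 = -162 - 45 = -207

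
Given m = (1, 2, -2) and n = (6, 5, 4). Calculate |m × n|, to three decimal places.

25.080

i: 2·4 - (-2)·5 = 8 - (-10) = 18
j: (-2)·6 - 1·4 = -12 - 4 = -16
k: 1·5 - 2·6 = 5 - 12 = -7
m × n = (18, -16, -7)
|m × n| = √(18² + (-16)² + (-7)²) = √629 ≈ 25.0799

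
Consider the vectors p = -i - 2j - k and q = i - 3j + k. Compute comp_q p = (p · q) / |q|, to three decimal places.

p · q = (-1)·1 + (-2)·(-3) + (-1)·1 = -1 + 6 - 1 = 4
|q| = √(1 + 9 + 1) = √11 ≈ 3.3166
comp_q p = 4 / √11 ≈ 1.206

1.206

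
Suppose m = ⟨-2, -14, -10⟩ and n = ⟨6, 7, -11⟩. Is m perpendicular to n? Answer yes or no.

yes

m · n = (-2)·6 + (-14)·7 + (-10)·(-11) = -12 - 98 + 110 = 0
Zero, so the vectors are orthogonal.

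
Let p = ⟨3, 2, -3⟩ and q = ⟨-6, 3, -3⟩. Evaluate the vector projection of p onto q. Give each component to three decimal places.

(0.333, -0.167, 0.167)

p · q = 3·(-6) + 2·3 + (-3)·(-3) = -18 + 6 + 9 = -3
|q|² = 36 + 9 + 9 = 54
proj_q p = (-3/54) · (-6, 3, -3) ≈ (0.333, -0.167, 0.167)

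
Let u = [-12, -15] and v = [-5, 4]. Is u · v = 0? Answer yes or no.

u · v = (-12)·(-5) + (-15)·4 = 60 - 60 = 0
Zero, so the vectors are orthogonal.

yes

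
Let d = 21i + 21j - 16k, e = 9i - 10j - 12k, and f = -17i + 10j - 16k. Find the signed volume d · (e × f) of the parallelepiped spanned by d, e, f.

14468

e × f:
i: (-10)·(-16) - (-12)·10 = 160 - (-120) = 280
j: (-12)·(-17) - 9·(-16) = 204 - (-144) = 348
k: 9·10 - (-10)·(-17) = 90 - 170 = -80
e × f = (280, 348, -80)
d · (e × f) = 21·280 + 21·348 + (-16)·(-80) = 5880 + 7308 + 1280 = 14468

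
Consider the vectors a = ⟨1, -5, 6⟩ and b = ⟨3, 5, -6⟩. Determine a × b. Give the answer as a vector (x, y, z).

(0, 24, 20)

i: (-5)·(-6) - 6·5 = 30 - 30 = 0
j: 6·3 - 1·(-6) = 18 - (-6) = 24
k: 1·5 - (-5)·3 = 5 - (-15) = 20
a × b = (0, 24, 20)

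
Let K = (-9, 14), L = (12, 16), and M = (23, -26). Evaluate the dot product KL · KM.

KL = L − K = (21, 2)
KM = M − K = (32, -40)
KL · KM = 21·32 + 2·(-40) = 672 - 80 = 592

592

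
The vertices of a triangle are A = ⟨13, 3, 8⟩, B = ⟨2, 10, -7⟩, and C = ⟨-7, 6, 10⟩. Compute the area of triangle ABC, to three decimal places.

AB = (-11, 7, -15),  AC = (-20, 3, 2)
i: 7·2 - (-15)·3 = 14 - (-45) = 59
j: (-15)·(-20) - (-11)·2 = 300 - (-22) = 322
k: (-11)·3 - 7·(-20) = -33 - (-140) = 107
AB × AC = (59, 322, 107)
|AB × AC| = √118614 ≈ 344.4038
area = ½ · 344.4038 ≈ 172.202

172.202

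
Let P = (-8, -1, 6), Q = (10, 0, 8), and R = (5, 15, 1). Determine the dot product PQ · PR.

240

PQ = Q − P = (18, 1, 2)
PR = R − P = (13, 16, -5)
PQ · PR = 18·13 + 1·16 + 2·(-5) = 234 + 16 - 10 = 240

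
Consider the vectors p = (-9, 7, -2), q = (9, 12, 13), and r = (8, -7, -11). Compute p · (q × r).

2108

q × r:
i: 12·(-11) - 13·(-7) = -132 - (-91) = -41
j: 13·8 - 9·(-11) = 104 - (-99) = 203
k: 9·(-7) - 12·8 = -63 - 96 = -159
q × r = (-41, 203, -159)
p · (q × r) = (-9)·(-41) + 7·203 + (-2)·(-159) = 369 + 1421 + 318 = 2108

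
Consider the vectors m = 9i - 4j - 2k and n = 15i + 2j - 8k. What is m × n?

(36, 42, 78)

i: (-4)·(-8) - (-2)·2 = 32 - (-4) = 36
j: (-2)·15 - 9·(-8) = -30 - (-72) = 42
k: 9·2 - (-4)·15 = 18 - (-60) = 78
m × n = (36, 42, 78)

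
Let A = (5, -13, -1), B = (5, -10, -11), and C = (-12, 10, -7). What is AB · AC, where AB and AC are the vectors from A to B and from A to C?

129

AB = B − A = (0, 3, -10)
AC = C − A = (-17, 23, -6)
AB · AC = 0·(-17) + 3·23 + (-10)·(-6) = 0 + 69 + 60 = 129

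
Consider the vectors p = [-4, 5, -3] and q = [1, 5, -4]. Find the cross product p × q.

i: 5·(-4) - (-3)·5 = -20 - (-15) = -5
j: (-3)·1 - (-4)·(-4) = -3 - 16 = -19
k: (-4)·5 - 5·1 = -20 - 5 = -25
p × q = (-5, -19, -25)

(-5, -19, -25)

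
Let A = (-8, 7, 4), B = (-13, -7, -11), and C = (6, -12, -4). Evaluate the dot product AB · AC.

AB = B − A = (-5, -14, -15)
AC = C − A = (14, -19, -8)
AB · AC = (-5)·14 + (-14)·(-19) + (-15)·(-8) = -70 + 266 + 120 = 316

316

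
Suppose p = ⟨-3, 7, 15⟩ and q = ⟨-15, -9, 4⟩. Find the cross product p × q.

(163, -213, 132)

i: 7·4 - 15·(-9) = 28 - (-135) = 163
j: 15·(-15) - (-3)·4 = -225 - (-12) = -213
k: (-3)·(-9) - 7·(-15) = 27 - (-105) = 132
p × q = (163, -213, 132)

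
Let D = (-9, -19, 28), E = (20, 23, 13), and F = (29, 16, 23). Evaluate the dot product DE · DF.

DE = E − D = (29, 42, -15)
DF = F − D = (38, 35, -5)
DE · DF = 29·38 + 42·35 + (-15)·(-5) = 1102 + 1470 + 75 = 2647

2647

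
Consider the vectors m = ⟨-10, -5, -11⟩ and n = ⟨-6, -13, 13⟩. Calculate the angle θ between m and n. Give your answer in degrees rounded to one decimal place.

93.4

m · n = (-10)·(-6) + (-5)·(-13) + (-11)·13 = 60 + 65 - 143 = -18
|m|² = 100 + 25 + 121 = 246,  |m| = √246 ≈ 15.684387
|n|² = 36 + 169 + 169 = 374,  |n| = √374 ≈ 19.339080
cos θ = -18 / (15.684387 · 19.339080) ≈ -0.05934
θ = arccos(-0.05934) ≈ 93.4°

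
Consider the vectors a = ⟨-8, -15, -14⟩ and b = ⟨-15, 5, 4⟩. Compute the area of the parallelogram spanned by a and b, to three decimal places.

359.011

i: (-15)·4 - (-14)·5 = -60 - (-70) = 10
j: (-14)·(-15) - (-8)·4 = 210 - (-32) = 242
k: (-8)·5 - (-15)·(-15) = -40 - 225 = -265
a × b = (10, 242, -265)
|a × b| = √(10² + 242² + (-265)²) = √128889 ≈ 359.0111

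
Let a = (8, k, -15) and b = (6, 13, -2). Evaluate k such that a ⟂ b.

a · b = 8·6 + k·13 + (-15)·(-2) = 78 + 13k
Set equal to 0: 13k = -78, so k = -6.

-6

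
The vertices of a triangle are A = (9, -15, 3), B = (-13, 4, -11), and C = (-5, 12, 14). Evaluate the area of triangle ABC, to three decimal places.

AB = (-22, 19, -14),  AC = (-14, 27, 11)
i: 19·11 - (-14)·27 = 209 - (-378) = 587
j: (-14)·(-14) - (-22)·11 = 196 - (-242) = 438
k: (-22)·27 - 19·(-14) = -594 - (-266) = -328
AB × AC = (587, 438, -328)
|AB × AC| = √643997 ≈ 802.4942
area = ½ · 802.4942 ≈ 401.247

401.247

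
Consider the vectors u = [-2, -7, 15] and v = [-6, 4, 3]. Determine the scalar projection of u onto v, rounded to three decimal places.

u · v = (-2)·(-6) + (-7)·4 + 15·3 = 12 - 28 + 45 = 29
|v| = √(36 + 16 + 9) = √61 ≈ 7.8102
comp_v u = 29 / √61 ≈ 3.713

3.713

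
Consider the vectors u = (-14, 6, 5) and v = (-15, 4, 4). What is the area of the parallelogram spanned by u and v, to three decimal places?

i: 6·4 - 5·4 = 24 - 20 = 4
j: 5·(-15) - (-14)·4 = -75 - (-56) = -19
k: (-14)·4 - 6·(-15) = -56 - (-90) = 34
u × v = (4, -19, 34)
|u × v| = √(4² + (-19)² + 34²) = √1533 ≈ 39.1535

39.154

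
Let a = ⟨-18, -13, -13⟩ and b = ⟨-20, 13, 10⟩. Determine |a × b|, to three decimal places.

i: (-13)·10 - (-13)·13 = -130 - (-169) = 39
j: (-13)·(-20) - (-18)·10 = 260 - (-180) = 440
k: (-18)·13 - (-13)·(-20) = -234 - 260 = -494
a × b = (39, 440, -494)
|a × b| = √(39² + 440² + (-494)²) = √439157 ≈ 662.6892

662.689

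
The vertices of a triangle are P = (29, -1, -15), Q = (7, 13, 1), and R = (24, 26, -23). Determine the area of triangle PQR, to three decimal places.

PQ = (-22, 14, 16),  PR = (-5, 27, -8)
i: 14·(-8) - 16·27 = -112 - 432 = -544
j: 16·(-5) - (-22)·(-8) = -80 - 176 = -256
k: (-22)·27 - 14·(-5) = -594 - (-70) = -524
PQ × PR = (-544, -256, -524)
|PQ × PR| = √636048 ≈ 797.5262
area = ½ · 797.5262 ≈ 398.763

398.763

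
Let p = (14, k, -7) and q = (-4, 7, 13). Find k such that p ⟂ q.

21

p · q = 14·(-4) + k·7 + (-7)·13 = -147 + 7k
Set equal to 0: 7k = 147, so k = 21.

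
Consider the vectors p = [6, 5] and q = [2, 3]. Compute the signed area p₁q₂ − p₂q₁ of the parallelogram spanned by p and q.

8

6·3 - 5·2 = 18 - 10 = 8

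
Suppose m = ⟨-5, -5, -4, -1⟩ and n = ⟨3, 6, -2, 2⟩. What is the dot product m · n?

m · n = (-5)·3 + (-5)·6 + (-4)·(-2) + (-1)·2 = -15 - 30 + 8 - 2 = -39

-39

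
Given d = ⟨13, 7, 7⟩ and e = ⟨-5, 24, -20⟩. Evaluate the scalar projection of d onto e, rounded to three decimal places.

d · e = 13·(-5) + 7·24 + 7·(-20) = -65 + 168 - 140 = -37
|e| = √(25 + 576 + 400) = √1001 ≈ 31.6386
comp_e d = -37 / √1001 ≈ -1.169

-1.169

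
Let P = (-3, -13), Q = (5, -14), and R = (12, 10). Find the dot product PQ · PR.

97

PQ = Q − P = (8, -1)
PR = R − P = (15, 23)
PQ · PR = 8·15 + (-1)·23 = 120 - 23 = 97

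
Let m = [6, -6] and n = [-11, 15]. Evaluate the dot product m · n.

m · n = 6·(-11) + (-6)·15 = -66 - 90 = -156

-156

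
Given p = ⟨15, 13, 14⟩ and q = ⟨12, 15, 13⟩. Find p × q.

i: 13·13 - 14·15 = 169 - 210 = -41
j: 14·12 - 15·13 = 168 - 195 = -27
k: 15·15 - 13·12 = 225 - 156 = 69
p × q = (-41, -27, 69)

(-41, -27, 69)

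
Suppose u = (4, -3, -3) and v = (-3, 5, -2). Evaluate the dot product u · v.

u · v = 4·(-3) + (-3)·5 + (-3)·(-2) = -12 - 15 + 6 = -21

-21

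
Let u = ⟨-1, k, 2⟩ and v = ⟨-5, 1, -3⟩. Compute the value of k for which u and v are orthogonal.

1

u · v = (-1)·(-5) + k·1 + 2·(-3) = -1 + 1k
Set equal to 0: 1k = 1, so k = 1.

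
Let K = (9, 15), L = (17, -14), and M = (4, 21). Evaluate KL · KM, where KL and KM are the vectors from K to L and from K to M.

KL = L − K = (8, -29)
KM = M − K = (-5, 6)
KL · KM = 8·(-5) + (-29)·6 = -40 - 174 = -214

-214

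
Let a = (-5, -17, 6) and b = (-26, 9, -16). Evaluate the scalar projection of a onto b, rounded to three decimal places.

-3.739

a · b = (-5)·(-26) + (-17)·9 + 6·(-16) = 130 - 153 - 96 = -119
|b| = √(676 + 81 + 256) = √1013 ≈ 31.8277
comp_b a = -119 / √1013 ≈ -3.739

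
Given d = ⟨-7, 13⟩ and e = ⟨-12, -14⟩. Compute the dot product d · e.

d · e = (-7)·(-12) + 13·(-14) = 84 - 182 = -98

-98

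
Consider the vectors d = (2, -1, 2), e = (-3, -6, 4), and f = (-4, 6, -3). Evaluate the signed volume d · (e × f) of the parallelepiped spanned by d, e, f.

e × f:
i: (-6)·(-3) - 4·6 = 18 - 24 = -6
j: 4·(-4) - (-3)·(-3) = -16 - 9 = -25
k: (-3)·6 - (-6)·(-4) = -18 - 24 = -42
e × f = (-6, -25, -42)
d · (e × f) = 2·(-6) + (-1)·(-25) + 2·(-42) = -12 + 25 - 84 = -71

-71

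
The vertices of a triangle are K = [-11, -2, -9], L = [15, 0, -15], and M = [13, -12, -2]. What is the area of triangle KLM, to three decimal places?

KL = (26, 2, -6),  KM = (24, -10, 7)
i: 2·7 - (-6)·(-10) = 14 - 60 = -46
j: (-6)·24 - 26·7 = -144 - 182 = -326
k: 26·(-10) - 2·24 = -260 - 48 = -308
KL × KM = (-46, -326, -308)
|KL × KM| = √203256 ≈ 450.8392
area = ½ · 450.8392 ≈ 225.420

225.420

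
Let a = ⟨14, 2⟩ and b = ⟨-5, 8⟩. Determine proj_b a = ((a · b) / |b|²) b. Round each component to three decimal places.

(3.034, -4.854)

a · b = 14·(-5) + 2·8 = -70 + 16 = -54
|b|² = 25 + 64 = 89
proj_b a = (-54/89) · (-5, 8) ≈ (3.034, -4.854)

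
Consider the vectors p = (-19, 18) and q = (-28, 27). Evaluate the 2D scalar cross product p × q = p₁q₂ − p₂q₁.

(-19)·27 - 18·(-28) = -513 - (-504) = -9

-9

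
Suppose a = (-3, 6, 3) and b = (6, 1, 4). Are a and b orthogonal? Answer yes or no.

yes

a · b = (-3)·6 + 6·1 + 3·4 = -18 + 6 + 12 = 0
Zero, so the vectors are orthogonal.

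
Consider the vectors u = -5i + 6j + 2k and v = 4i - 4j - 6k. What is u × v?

(-28, -22, -4)

i: 6·(-6) - 2·(-4) = -36 - (-8) = -28
j: 2·4 - (-5)·(-6) = 8 - 30 = -22
k: (-5)·(-4) - 6·4 = 20 - 24 = -4
u × v = (-28, -22, -4)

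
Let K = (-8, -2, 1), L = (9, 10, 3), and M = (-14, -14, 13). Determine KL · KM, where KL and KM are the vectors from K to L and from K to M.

-222

KL = L − K = (17, 12, 2)
KM = M − K = (-6, -12, 12)
KL · KM = 17·(-6) + 12·(-12) + 2·12 = -102 - 144 + 24 = -222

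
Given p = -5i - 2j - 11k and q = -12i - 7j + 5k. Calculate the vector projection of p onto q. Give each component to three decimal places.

p · q = (-5)·(-12) + (-2)·(-7) + (-11)·5 = 60 + 14 - 55 = 19
|q|² = 144 + 49 + 25 = 218
proj_q p = (19/218) · (-12, -7, 5) ≈ (-1.046, -0.610, 0.436)

(-1.046, -0.610, 0.436)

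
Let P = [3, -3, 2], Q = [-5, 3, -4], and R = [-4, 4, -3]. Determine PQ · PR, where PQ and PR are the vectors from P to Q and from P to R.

128

PQ = Q − P = (-8, 6, -6)
PR = R − P = (-7, 7, -5)
PQ · PR = (-8)·(-7) + 6·7 + (-6)·(-5) = 56 + 42 + 30 = 128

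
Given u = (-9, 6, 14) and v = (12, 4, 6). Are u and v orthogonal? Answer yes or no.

yes

u · v = (-9)·12 + 6·4 + 14·6 = -108 + 24 + 84 = 0
Zero, so the vectors are orthogonal.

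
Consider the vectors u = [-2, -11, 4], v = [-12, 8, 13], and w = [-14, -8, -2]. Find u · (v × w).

v × w:
i: 8·(-2) - 13·(-8) = -16 - (-104) = 88
j: 13·(-14) - (-12)·(-2) = -182 - 24 = -206
k: (-12)·(-8) - 8·(-14) = 96 - (-112) = 208
v × w = (88, -206, 208)
u · (v × w) = (-2)·88 + (-11)·(-206) + 4·208 = -176 + 2266 + 832 = 2922

2922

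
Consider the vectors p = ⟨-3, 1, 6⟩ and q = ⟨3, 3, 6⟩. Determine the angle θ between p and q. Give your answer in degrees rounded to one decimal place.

p · q = (-3)·3 + 1·3 + 6·6 = -9 + 3 + 36 = 30
|p|² = 9 + 1 + 36 = 46,  |p| = √46 ≈ 6.782330
|q|² = 9 + 9 + 36 = 54,  |q| = √54 ≈ 7.348469
cos θ = 30 / (6.782330 · 7.348469) ≈ 0.60193
θ = arccos(0.60193) ≈ 53.0°

53.0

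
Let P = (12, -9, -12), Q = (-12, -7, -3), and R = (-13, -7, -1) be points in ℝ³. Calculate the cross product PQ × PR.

(4, 39, 2)

PQ = (-24, 2, 9)
PR = (-25, 2, 11)
i: 2·11 - 9·2 = 22 - 18 = 4
j: 9·(-25) - (-24)·11 = -225 - (-264) = 39
k: (-24)·2 - 2·(-25) = -48 - (-50) = 2
PQ × PR = (4, 39, 2)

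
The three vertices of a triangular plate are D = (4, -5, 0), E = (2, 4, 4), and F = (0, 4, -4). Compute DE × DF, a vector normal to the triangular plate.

(-72, -24, 18)

DE = (-2, 9, 4)
DF = (-4, 9, -4)
i: 9·(-4) - 4·9 = -36 - 36 = -72
j: 4·(-4) - (-2)·(-4) = -16 - 8 = -24
k: (-2)·9 - 9·(-4) = -18 - (-36) = 18
DE × DF = (-72, -24, 18)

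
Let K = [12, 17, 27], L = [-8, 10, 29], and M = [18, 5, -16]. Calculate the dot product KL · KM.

-122

KL = L − K = (-20, -7, 2)
KM = M − K = (6, -12, -43)
KL · KM = (-20)·6 + (-7)·(-12) + 2·(-43) = -120 + 84 - 86 = -122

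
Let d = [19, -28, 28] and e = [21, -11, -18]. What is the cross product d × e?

(812, 930, 379)

i: (-28)·(-18) - 28·(-11) = 504 - (-308) = 812
j: 28·21 - 19·(-18) = 588 - (-342) = 930
k: 19·(-11) - (-28)·21 = -209 - (-588) = 379
d × e = (812, 930, 379)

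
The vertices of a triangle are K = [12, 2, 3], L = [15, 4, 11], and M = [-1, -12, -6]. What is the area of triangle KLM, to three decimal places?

61.280

KL = (3, 2, 8),  KM = (-13, -14, -9)
i: 2·(-9) - 8·(-14) = -18 - (-112) = 94
j: 8·(-13) - 3·(-9) = -104 - (-27) = -77
k: 3·(-14) - 2·(-13) = -42 - (-26) = -16
KL × KM = (94, -77, -16)
|KL × KM| = √15021 ≈ 122.5602
area = ½ · 122.5602 ≈ 61.280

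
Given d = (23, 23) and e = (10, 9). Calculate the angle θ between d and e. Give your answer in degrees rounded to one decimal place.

d · e = 23·10 + 23·9 = 230 + 207 = 437
|d|² = 529 + 529 = 1058,  |d| = √1058 ≈ 32.526912
|e|² = 100 + 81 = 181,  |e| = √181 ≈ 13.453624
cos θ = 437 / (32.526912 · 13.453624) ≈ 0.99862
θ = arccos(0.99862) ≈ 3.0°

3.0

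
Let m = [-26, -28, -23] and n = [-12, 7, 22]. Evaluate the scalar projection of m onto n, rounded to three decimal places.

m · n = (-26)·(-12) + (-28)·7 + (-23)·22 = 312 - 196 - 506 = -390
|n| = √(144 + 49 + 484) = √677 ≈ 26.0192
comp_n m = -390 / √677 ≈ -14.989

-14.989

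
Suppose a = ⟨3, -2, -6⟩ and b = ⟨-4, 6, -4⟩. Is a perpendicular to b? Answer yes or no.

yes

a · b = 3·(-4) + (-2)·6 + (-6)·(-4) = -12 - 12 + 24 = 0
Zero, so the vectors are orthogonal.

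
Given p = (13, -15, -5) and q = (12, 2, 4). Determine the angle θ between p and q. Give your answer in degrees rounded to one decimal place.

66.1

p · q = 13·12 + (-15)·2 + (-5)·4 = 156 - 30 - 20 = 106
|p|² = 169 + 225 + 25 = 419,  |p| = √419 ≈ 20.469489
|q|² = 144 + 4 + 16 = 164,  |q| = √164 ≈ 12.806248
cos θ = 106 / (20.469489 · 12.806248) ≈ 0.40437
θ = arccos(0.40437) ≈ 66.1°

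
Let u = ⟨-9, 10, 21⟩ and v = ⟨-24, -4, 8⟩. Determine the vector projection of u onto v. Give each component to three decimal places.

(-12.585, -2.098, 4.195)

u · v = (-9)·(-24) + 10·(-4) + 21·8 = 216 - 40 + 168 = 344
|v|² = 576 + 16 + 64 = 656
proj_v u = (344/656) · (-24, -4, 8) ≈ (-12.585, -2.098, 4.195)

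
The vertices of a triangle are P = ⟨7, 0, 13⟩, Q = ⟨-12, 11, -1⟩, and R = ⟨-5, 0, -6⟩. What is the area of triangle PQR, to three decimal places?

156.807

PQ = (-19, 11, -14),  PR = (-12, 0, -19)
i: 11·(-19) - (-14)·0 = -209 - 0 = -209
j: (-14)·(-12) - (-19)·(-19) = 168 - 361 = -193
k: (-19)·0 - 11·(-12) = 0 - (-132) = 132
PQ × PR = (-209, -193, 132)
|PQ × PR| = √98354 ≈ 313.6144
area = ½ · 313.6144 ≈ 156.807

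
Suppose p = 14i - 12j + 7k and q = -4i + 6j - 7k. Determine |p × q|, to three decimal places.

i: (-12)·(-7) - 7·6 = 84 - 42 = 42
j: 7·(-4) - 14·(-7) = -28 - (-98) = 70
k: 14·6 - (-12)·(-4) = 84 - 48 = 36
p × q = (42, 70, 36)
|p × q| = √(42² + 70² + 36²) = √7960 ≈ 89.2188

89.219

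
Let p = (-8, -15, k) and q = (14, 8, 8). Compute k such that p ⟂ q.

29

p · q = (-8)·14 + (-15)·8 + k·8 = -232 + 8k
Set equal to 0: 8k = 232, so k = 29.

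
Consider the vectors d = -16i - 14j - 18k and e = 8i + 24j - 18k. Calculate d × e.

i: (-14)·(-18) - (-18)·24 = 252 - (-432) = 684
j: (-18)·8 - (-16)·(-18) = -144 - 288 = -432
k: (-16)·24 - (-14)·8 = -384 - (-112) = -272
d × e = (684, -432, -272)

(684, -432, -272)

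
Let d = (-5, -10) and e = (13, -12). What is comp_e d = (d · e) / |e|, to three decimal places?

d · e = (-5)·13 + (-10)·(-12) = -65 + 120 = 55
|e| = √(169 + 144) = √313 ≈ 17.6918
comp_e d = 55 / √313 ≈ 3.109

3.109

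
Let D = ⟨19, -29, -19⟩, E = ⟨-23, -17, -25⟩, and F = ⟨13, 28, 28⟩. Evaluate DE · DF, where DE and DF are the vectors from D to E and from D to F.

DE = E − D = (-42, 12, -6)
DF = F − D = (-6, 57, 47)
DE · DF = (-42)·(-6) + 12·57 + (-6)·47 = 252 + 684 - 282 = 654

654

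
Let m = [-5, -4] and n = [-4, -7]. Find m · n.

48

m · n = (-5)·(-4) + (-4)·(-7) = 20 + 28 = 48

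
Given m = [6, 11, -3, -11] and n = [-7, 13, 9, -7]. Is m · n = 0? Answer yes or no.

m · n = 6·(-7) + 11·13 + (-3)·9 + (-11)·(-7) = -42 + 143 - 27 + 77 = 151
Nonzero, so the vectors are not orthogonal.

no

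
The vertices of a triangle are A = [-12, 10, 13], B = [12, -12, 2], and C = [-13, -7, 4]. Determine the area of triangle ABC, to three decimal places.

243.182

AB = (24, -22, -11),  AC = (-1, -17, -9)
i: (-22)·(-9) - (-11)·(-17) = 198 - 187 = 11
j: (-11)·(-1) - 24·(-9) = 11 - (-216) = 227
k: 24·(-17) - (-22)·(-1) = -408 - 22 = -430
AB × AC = (11, 227, -430)
|AB × AC| = √236550 ≈ 486.3641
area = ½ · 486.3641 ≈ 243.182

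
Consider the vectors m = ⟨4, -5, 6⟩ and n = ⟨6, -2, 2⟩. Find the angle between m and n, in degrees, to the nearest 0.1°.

37.8

m · n = 4·6 + (-5)·(-2) + 6·2 = 24 + 10 + 12 = 46
|m|² = 16 + 25 + 36 = 77,  |m| = √77 ≈ 8.774964
|n|² = 36 + 4 + 4 = 44,  |n| = √44 ≈ 6.633250
cos θ = 46 / (8.774964 · 6.633250) ≈ 0.79029
θ = arccos(0.79029) ≈ 37.8°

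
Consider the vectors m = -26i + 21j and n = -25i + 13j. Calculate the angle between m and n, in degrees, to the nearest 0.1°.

11.5

m · n = (-26)·(-25) + 21·13 = 650 + 273 = 923
|m|² = 676 + 441 = 1117,  |m| = √1117 ≈ 33.421550
|n|² = 625 + 169 = 794,  |n| = √794 ≈ 28.178006
cos θ = 923 / (33.421550 · 28.178006) ≈ 0.98009
θ = arccos(0.98009) ≈ 11.5°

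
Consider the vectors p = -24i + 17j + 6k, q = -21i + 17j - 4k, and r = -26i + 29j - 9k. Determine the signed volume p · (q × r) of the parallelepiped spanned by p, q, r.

q × r:
i: 17·(-9) - (-4)·29 = -153 - (-116) = -37
j: (-4)·(-26) - (-21)·(-9) = 104 - 189 = -85
k: (-21)·29 - 17·(-26) = -609 - (-442) = -167
q × r = (-37, -85, -167)
p · (q × r) = (-24)·(-37) + 17·(-85) + 6·(-167) = 888 - 1445 - 1002 = -1559

-1559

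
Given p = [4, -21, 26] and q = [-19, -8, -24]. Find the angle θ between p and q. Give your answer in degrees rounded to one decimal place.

120.0

p · q = 4·(-19) + (-21)·(-8) + 26·(-24) = -76 + 168 - 624 = -532
|p|² = 16 + 441 + 676 = 1133,  |p| = √1133 ≈ 33.660065
|q|² = 361 + 64 + 576 = 1001,  |q| = √1001 ≈ 31.638584
cos θ = -532 / (33.660065 · 31.638584) ≈ -0.49955
θ = arccos(-0.49955) ≈ 120.0°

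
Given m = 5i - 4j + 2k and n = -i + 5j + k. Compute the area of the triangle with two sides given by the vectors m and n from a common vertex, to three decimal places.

i: (-4)·1 - 2·5 = -4 - 10 = -14
j: 2·(-1) - 5·1 = -2 - 5 = -7
k: 5·5 - (-4)·(-1) = 25 - 4 = 21
m × n = (-14, -7, 21)
|m × n| = √((-14)² + (-7)² + 21²) = √686 ≈ 26.1916
area = ½ · 26.1916 ≈ 13.096

13.096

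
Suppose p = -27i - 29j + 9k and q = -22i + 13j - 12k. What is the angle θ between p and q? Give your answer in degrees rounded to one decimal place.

p · q = (-27)·(-22) + (-29)·13 + 9·(-12) = 594 - 377 - 108 = 109
|p|² = 729 + 841 + 81 = 1651,  |p| = √1651 ≈ 40.632499
|q|² = 484 + 169 + 144 = 797,  |q| = √797 ≈ 28.231188
cos θ = 109 / (40.632499 · 28.231188) ≈ 0.09502
θ = arccos(0.09502) ≈ 84.5°

84.5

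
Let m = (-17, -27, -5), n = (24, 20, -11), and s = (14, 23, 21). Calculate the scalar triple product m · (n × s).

n × s:
i: 20·21 - (-11)·23 = 420 - (-253) = 673
j: (-11)·14 - 24·21 = -154 - 504 = -658
k: 24·23 - 20·14 = 552 - 280 = 272
n × s = (673, -658, 272)
m · (n × s) = (-17)·673 + (-27)·(-658) + (-5)·272 = -11441 + 17766 - 1360 = 4965

4965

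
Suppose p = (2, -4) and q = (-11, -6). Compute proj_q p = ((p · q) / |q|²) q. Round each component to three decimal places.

(-0.140, -0.076)

p · q = 2·(-11) + (-4)·(-6) = -22 + 24 = 2
|q|² = 121 + 36 = 157
proj_q p = (2/157) · (-11, -6) ≈ (-0.140, -0.076)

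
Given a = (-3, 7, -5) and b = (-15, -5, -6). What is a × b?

(-67, 57, 120)

i: 7·(-6) - (-5)·(-5) = -42 - 25 = -67
j: (-5)·(-15) - (-3)·(-6) = 75 - 18 = 57
k: (-3)·(-5) - 7·(-15) = 15 - (-105) = 120
a × b = (-67, 57, 120)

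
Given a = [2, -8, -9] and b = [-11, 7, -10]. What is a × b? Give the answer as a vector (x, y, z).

i: (-8)·(-10) - (-9)·7 = 80 - (-63) = 143
j: (-9)·(-11) - 2·(-10) = 99 - (-20) = 119
k: 2·7 - (-8)·(-11) = 14 - 88 = -74
a × b = (143, 119, -74)

(143, 119, -74)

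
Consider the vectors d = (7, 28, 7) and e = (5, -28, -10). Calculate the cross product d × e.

(-84, 105, -336)

i: 28·(-10) - 7·(-28) = -280 - (-196) = -84
j: 7·5 - 7·(-10) = 35 - (-70) = 105
k: 7·(-28) - 28·5 = -196 - 140 = -336
d × e = (-84, 105, -336)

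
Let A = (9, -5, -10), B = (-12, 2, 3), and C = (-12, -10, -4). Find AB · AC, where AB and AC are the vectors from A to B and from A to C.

484

AB = B − A = (-21, 7, 13)
AC = C − A = (-21, -5, 6)
AB · AC = (-21)·(-21) + 7·(-5) + 13·6 = 441 - 35 + 78 = 484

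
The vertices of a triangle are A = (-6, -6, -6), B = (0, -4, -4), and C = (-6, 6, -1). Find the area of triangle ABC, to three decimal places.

39.623

AB = (6, 2, 2),  AC = (0, 12, 5)
i: 2·5 - 2·12 = 10 - 24 = -14
j: 2·0 - 6·5 = 0 - 30 = -30
k: 6·12 - 2·0 = 72 - 0 = 72
AB × AC = (-14, -30, 72)
|AB × AC| = √6280 ≈ 79.2465
area = ½ · 79.2465 ≈ 39.623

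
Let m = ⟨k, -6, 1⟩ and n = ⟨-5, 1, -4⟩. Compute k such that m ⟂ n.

m · n = k·(-5) + (-6)·1 + 1·(-4) = -10 - 5k
Set equal to 0: -5k = 10, so k = -2.

-2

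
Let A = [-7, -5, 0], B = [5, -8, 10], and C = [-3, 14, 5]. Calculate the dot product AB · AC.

AB = B − A = (12, -3, 10)
AC = C − A = (4, 19, 5)
AB · AC = 12·4 + (-3)·19 + 10·5 = 48 - 57 + 50 = 41

41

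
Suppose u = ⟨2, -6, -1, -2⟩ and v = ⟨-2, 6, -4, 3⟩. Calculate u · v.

-42

u · v = 2·(-2) + (-6)·6 + (-1)·(-4) + (-2)·3 = -4 - 36 + 4 - 6 = -42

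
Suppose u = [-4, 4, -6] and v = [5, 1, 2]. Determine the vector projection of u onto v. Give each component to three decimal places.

(-4.667, -0.933, -1.867)

u · v = (-4)·5 + 4·1 + (-6)·2 = -20 + 4 - 12 = -28
|v|² = 25 + 1 + 4 = 30
proj_v u = (-28/30) · (5, 1, 2) ≈ (-4.667, -0.933, -1.867)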